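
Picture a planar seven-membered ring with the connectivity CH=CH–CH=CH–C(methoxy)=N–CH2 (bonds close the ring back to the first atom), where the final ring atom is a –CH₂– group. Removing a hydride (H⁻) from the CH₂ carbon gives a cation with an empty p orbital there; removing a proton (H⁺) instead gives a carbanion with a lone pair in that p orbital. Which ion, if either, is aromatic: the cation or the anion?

The cation

In both ions every ring atom is sp² and contributes a p orbital, so both rings are fully conjugated.
Cation: 3 × 2 + 0 = 6 π electrons → 4(1)+2, aromatic.
Anion: 3 × 2 + 2 = 8 π electrons → 4(2), antiaromatic.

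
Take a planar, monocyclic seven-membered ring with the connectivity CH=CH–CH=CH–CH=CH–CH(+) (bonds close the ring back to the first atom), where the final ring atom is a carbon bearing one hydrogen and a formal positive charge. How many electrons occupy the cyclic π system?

6

Every ring atom contributes a p orbital perpendicular to the ring (the double-bond atoms are sp², each contributing one p electron; the carbocation has an empty p orbital), so the π system is cyclic and fully conjugated.
Counting π electrons: 3 × 2 = 6 from the double-bond units + 0 from the CH(+) atom = 6.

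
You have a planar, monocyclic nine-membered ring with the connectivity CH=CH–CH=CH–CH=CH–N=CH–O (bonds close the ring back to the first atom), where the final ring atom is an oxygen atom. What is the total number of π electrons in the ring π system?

10

All ring atoms are sp² and supply a p orbital to the ring (every atom in a ring double bond is sp² and brings one electron to the p orbital; the doubly-bonded nitrogens are pyridine-type — their lone pairs lie in the ring plane, leaving one electron in the p orbital; the oxygen donates one lone pair from its p orbital); the conjugation is uninterrupted.
Counting π electrons: 4 × 2 = 8 from the double-bond units + 2 from the O atom = 10.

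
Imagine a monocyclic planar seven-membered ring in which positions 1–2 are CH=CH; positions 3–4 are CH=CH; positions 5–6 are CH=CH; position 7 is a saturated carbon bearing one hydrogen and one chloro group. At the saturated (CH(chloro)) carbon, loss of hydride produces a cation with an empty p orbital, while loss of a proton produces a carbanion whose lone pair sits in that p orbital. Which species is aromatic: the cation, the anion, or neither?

Once that carbon is sp², every ring atom has a p orbital and both ions are fully conjugated.
Cation: 3 × 2 + 0 = 6 π electrons → 4(1)+2, aromatic.
Anion: 3 × 2 + 2 = 8 π electrons → 4(2), antiaromatic.

The cation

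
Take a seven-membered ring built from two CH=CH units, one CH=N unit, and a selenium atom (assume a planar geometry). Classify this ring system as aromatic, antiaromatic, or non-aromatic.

Antiaromatic

Every ring atom contributes a p orbital perpendicular to the ring (the double-bond atoms are sp², each contributing one p electron; each sp² =N– keeps its lone pair in-plane and puts one electron into the π system; the selenium donates one lone pair from its p orbital), so the π system is cyclic and fully conjugated.
Adding the contributions, 3 × 2 = 6 from the double-bond units + 2 from the Se atom = 8.
A 4n π count (8, n = 2) in a planar conjugated ring means antiaromatic.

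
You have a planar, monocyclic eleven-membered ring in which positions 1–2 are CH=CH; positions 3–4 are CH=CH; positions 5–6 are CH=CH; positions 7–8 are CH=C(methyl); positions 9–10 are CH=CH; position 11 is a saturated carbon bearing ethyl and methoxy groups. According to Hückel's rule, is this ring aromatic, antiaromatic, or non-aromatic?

Non-aromatic

At the C(ethyl)(methoxy) position, that saturated carbon is sp³ and has no p orbital in the ring π system; the ring's p-orbital overlap is broken there.
A ring that is not fully conjugated cannot be aromatic or antiaromatic regardless of its π-electron count.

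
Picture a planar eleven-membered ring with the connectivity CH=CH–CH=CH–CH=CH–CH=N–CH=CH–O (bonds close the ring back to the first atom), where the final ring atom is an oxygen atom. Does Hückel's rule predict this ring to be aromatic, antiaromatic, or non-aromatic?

Antiaromatic

Every ring atom contributes a p orbital perpendicular to the ring (each doubly-bonded ring atom is sp² with one p-orbital electron; each sp² =N– keeps its lone pair in-plane and puts one electron into the π system; the oxygen donates one lone pair from its p orbital), so the π system is cyclic and fully conjugated.
Tallying contributions gives 5 × 2 = 10 from the double-bond units + 2 from the O atom = 12.
12 = 4(3); a planar, fully conjugated 4n system is antiaromatic.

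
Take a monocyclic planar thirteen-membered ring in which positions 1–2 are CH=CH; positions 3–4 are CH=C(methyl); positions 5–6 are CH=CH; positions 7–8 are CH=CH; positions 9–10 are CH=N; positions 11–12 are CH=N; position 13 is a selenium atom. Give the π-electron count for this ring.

14

Every ring atom contributes a p orbital perpendicular to the ring (the double-bond atoms are sp², each contributing one p electron; each sp² =N– keeps its lone pair in-plane and puts one electron into the π system; the selenium donates one lone pair from its p orbital), so the π system is cyclic and fully conjugated.
π-electron count: 6 × 2 = 12 from the double-bond units + 2 from the Se atom = 14.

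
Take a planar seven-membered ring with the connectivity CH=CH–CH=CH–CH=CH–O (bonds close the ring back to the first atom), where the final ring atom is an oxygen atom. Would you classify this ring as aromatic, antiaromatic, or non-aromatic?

Antiaromatic

The p orbitals form a continuous loop: each doubly-bonded ring atom is sp² with one p-orbital electron; the oxygen donates one lone pair from its p orbital. The ring is fully conjugated.
π-electron count: 3 × 2 = 6 from the double-bond units + 2 from the O atom = 8.
8 is a 4n count (n = 2), so the planar conjugated ring is antiaromatic.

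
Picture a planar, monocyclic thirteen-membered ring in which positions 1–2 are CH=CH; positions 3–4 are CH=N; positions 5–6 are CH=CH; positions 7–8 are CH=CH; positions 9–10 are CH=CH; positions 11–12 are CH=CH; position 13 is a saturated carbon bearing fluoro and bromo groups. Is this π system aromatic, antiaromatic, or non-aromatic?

The C(fluoro)(bromo) position has four σ bonds — that saturated carbon is sp³ and has no p orbital in the ring π system — so the cyclic conjugation is interrupted.
Hückel's rule only applies to fully conjugated rings, so this one is simply non-aromatic.

Non-aromatic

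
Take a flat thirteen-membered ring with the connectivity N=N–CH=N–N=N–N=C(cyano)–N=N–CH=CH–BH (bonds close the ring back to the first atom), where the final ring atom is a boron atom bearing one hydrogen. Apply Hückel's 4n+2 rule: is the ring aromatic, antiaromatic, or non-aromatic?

All ring atoms are sp² and supply a p orbital to the ring (every atom in a ring double bond is sp² and brings one electron to the p orbital; the doubly-bonded nitrogens are pyridine-type — their lone pairs lie in the ring plane, leaving one electron in the p orbital; the boron has an empty p orbital); the conjugation is uninterrupted.
Adding the contributions, 6 × 2 = 12 from the double-bond units + 0 from the BH atom = 12.
A 4n π count (12, n = 3) in a planar conjugated ring means antiaromatic.

Antiaromatic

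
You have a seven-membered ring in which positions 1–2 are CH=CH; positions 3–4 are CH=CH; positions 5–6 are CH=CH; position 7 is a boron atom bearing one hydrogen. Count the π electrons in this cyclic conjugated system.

6

Check conjugation: each doubly-bonded ring atom is sp² with one p-orbital electron; the boron has an empty p orbital — every position has a p orbital, so the cyclic π system is continuous.
π-electron count: 3 × 2 = 6 from the double-bond units + 0 from the BH atom = 6.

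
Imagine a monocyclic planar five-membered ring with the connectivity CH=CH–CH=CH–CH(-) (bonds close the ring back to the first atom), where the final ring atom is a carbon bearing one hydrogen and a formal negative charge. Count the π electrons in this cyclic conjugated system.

All ring atoms are sp² and supply a p orbital to the ring (every atom in a ring double bond is sp² and brings one electron to the p orbital; the carbanion's lone pair occupies the p orbital); the conjugation is uninterrupted.
π-electron count: 2 × 2 = 4 from the double-bond units + 2 from the CH(-) atom = 6.

6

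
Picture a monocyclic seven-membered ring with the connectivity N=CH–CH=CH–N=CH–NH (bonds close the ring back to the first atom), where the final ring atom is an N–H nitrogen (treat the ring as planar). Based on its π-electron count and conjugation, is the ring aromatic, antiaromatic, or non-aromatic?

Antiaromatic

The p orbitals form a continuous loop: the double-bond atoms are sp², each contributing one p electron; each sp² =N– keeps its lone pair in-plane and puts one electron into the π system; the pyrrole-type nitrogen donates its lone pair from the p orbital. The ring is fully conjugated.
Tallying contributions gives 3 × 2 = 6 from the double-bond units + 2 from the NH atom = 8.
With 8 = 4·2 π electrons, Hückel's rule classifies the planar ring as antiaromatic.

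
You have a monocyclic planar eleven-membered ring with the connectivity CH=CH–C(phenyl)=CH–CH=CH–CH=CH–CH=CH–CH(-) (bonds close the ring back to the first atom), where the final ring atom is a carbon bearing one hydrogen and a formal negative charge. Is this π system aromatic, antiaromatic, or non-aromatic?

Every ring atom contributes a p orbital perpendicular to the ring (each doubly-bonded ring atom is sp² with one p-orbital electron; the carbanion's lone pair occupies the p orbital), so the π system is cyclic and fully conjugated.
Adding the contributions, 5 × 2 = 10 from the double-bond units + 2 from the CH(-) atom = 12.
A 4n π count (12, n = 3) in a planar conjugated ring means antiaromatic.

Antiaromatic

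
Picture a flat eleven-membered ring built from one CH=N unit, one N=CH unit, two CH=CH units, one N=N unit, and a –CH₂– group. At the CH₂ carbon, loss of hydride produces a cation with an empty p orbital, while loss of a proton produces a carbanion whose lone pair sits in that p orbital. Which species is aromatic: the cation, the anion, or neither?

The cation

In either ion the ring is fully conjugated: every atom, including the new sp² carbon, supplies a p orbital.
Cation: 5 × 2 + 0 = 10 π electrons → 4(2)+2, aromatic.
Anion: 5 × 2 + 2 = 12 π electrons → 4(3), antiaromatic.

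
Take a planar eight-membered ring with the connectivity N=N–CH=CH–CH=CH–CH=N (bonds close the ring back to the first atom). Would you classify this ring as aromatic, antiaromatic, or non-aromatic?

The p orbitals form a continuous loop: each doubly-bonded ring atom is sp² with one p-orbital electron; each =N– nitrogen is pyridine-type (lone pair in the sp² plane, one electron in the p orbital). The ring is fully conjugated.
π-electron count: 4 × 2 = 8 from the 4 double-bond units.
8 is a 4n count (n = 2), so the planar conjugated ring is antiaromatic.

Antiaromatic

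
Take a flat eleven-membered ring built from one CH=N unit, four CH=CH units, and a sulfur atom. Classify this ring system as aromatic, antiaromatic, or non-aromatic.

The p orbitals form a continuous loop: each doubly-bonded ring atom is sp² with one p-orbital electron; each sp² =N– keeps its lone pair in-plane and puts one electron into the π system; the sulfur donates one lone pair from its p orbital. The ring is fully conjugated.
π-electron count: 5 × 2 = 10 from the double-bond units + 2 from the S atom = 12.
A 4n π count (12, n = 3) in a planar conjugated ring means antiaromatic.

Antiaromatic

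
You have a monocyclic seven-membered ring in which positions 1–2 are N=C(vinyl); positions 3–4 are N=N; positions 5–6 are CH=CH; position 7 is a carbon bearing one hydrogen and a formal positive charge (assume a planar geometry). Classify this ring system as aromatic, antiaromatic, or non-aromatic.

Every ring atom contributes a p orbital perpendicular to the ring (every atom in a ring double bond is sp² and brings one electron to the p orbital; each =N– nitrogen is pyridine-type (lone pair in the sp² plane, one electron in the p orbital); the carbocation has an empty p orbital), so the π system is cyclic and fully conjugated.
Counting π electrons: 3 × 2 = 6 from the double-bond units + 0 from the CH(+) atom = 6.
That gives a 4n+2 count (6, n = 1).

Aromatic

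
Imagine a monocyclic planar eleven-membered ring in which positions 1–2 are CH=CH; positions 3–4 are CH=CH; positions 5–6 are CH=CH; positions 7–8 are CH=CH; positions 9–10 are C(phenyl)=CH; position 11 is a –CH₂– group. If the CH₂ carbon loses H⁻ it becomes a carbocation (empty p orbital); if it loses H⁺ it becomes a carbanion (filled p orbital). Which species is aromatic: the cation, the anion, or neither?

The cation

In both ions every ring atom is sp² and contributes a p orbital, so both rings are fully conjugated.
Cation: 5 × 2 + 0 = 10 π electrons → 4(2)+2, aromatic.
Anion: 5 × 2 + 2 = 12 π electrons → 4(3), antiaromatic.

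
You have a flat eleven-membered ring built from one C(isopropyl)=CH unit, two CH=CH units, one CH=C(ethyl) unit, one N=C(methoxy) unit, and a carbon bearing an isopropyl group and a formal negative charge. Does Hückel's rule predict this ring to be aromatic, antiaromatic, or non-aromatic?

Antiaromatic

The p orbitals form a continuous loop: the double-bond atoms are sp², each contributing one p electron; the doubly-bonded nitrogens are pyridine-type — their lone pairs lie in the ring plane, leaving one electron in the p orbital; the carbanion's lone pair occupies the p orbital. The ring is fully conjugated.
Counting π electrons: 5 × 2 = 10 from the double-bond units + 2 from the C(isopropyl)(-) atom = 12.
With 12 = 4·3 π electrons, Hückel's rule classifies the planar ring as antiaromatic.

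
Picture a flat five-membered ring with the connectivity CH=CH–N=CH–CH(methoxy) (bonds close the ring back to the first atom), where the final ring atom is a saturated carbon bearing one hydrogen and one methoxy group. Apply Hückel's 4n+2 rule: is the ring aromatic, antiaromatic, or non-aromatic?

Non-aromatic

The CH(methoxy) carbon is saturated: that saturated carbon is sp³ and has no p orbital in the ring π system. Conjugation is not continuous around the ring.
Without a continuous loop of overlapping p orbitals the Hückel electron count never comes into play.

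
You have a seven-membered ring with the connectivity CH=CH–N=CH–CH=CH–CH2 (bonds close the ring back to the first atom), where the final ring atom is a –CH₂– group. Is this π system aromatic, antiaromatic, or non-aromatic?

At the CH2 position, the tetrahedral CH₂ carbon is sp³ and has no p orbital in the ring π system; the ring's p-orbital overlap is broken there.
Without a continuous loop of overlapping p orbitals the Hückel electron count never comes into play.

Non-aromatic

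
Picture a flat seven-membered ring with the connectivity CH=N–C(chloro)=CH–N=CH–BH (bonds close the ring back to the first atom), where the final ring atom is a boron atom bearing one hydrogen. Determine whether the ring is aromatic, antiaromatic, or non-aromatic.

Every ring atom contributes a p orbital perpendicular to the ring (the double-bond atoms are sp², each contributing one p electron; each sp² =N– keeps its lone pair in-plane and puts one electron into the π system; the boron has an empty p orbital), so the π system is cyclic and fully conjugated.
Adding the contributions, 3 × 2 = 6 from the double-bond units + 0 from the BH atom = 6.
With 6 π electrons (n = 1), the Hückel 4n+2 condition holds.

Aromatic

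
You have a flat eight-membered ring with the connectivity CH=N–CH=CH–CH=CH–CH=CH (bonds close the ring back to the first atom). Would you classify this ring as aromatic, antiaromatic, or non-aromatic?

Antiaromatic

Every ring atom contributes a p orbital perpendicular to the ring (every atom in a ring double bond is sp² and brings one electron to the p orbital; each =N– nitrogen is pyridine-type (lone pair in the sp² plane, one electron in the p orbital)), so the π system is cyclic and fully conjugated.
Tallying contributions gives 4 × 2 = 8 from the 4 double-bond units.
With 8 = 4·2 π electrons, Hückel's rule classifies the planar ring as antiaromatic.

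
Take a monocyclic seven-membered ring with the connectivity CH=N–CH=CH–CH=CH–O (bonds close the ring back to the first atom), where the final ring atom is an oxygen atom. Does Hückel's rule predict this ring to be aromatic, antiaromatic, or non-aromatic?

Antiaromatic

Every ring atom contributes a p orbital perpendicular to the ring (every atom in a ring double bond is sp² and brings one electron to the p orbital; each =N– nitrogen is pyridine-type (lone pair in the sp² plane, one electron in the p orbital); the oxygen donates one lone pair from its p orbital), so the π system is cyclic and fully conjugated.
Counting π electrons: 3 × 2 = 6 from the double-bond units + 2 from the O atom = 8.
8 is a 4n count (n = 2), so the planar conjugated ring is antiaromatic.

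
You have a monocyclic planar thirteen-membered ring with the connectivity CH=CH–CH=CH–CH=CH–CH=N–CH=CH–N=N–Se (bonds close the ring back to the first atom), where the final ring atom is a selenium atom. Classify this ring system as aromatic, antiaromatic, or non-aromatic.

Check conjugation: the double-bond atoms are sp², each contributing one p electron; each sp² =N– keeps its lone pair in-plane and puts one electron into the π system; the selenium donates one lone pair from its p orbital — every position has a p orbital, so the cyclic π system is continuous.
Adding the contributions, 6 × 2 = 12 from the double-bond units + 2 from the Se atom = 14.
Since 14 = 4·3 + 2, the ring meets the 4n+2 criterion.

Aromatic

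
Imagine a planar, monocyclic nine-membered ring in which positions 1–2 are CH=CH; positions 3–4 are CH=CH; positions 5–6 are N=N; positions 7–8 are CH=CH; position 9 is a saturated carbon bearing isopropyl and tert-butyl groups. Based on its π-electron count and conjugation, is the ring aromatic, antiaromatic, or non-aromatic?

The C(isopropyl)(tert-butyl) carbon is saturated: that saturated carbon is sp³ and has no p orbital in the ring π system. Conjugation is not continuous around the ring.
Without a continuous loop of overlapping p orbitals the Hückel electron count never comes into play.

Non-aromatic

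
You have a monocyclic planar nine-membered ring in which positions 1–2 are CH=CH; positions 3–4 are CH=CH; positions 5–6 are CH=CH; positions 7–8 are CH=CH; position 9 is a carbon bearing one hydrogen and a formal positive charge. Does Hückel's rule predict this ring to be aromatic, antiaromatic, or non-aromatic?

The p orbitals form a continuous loop: each doubly-bonded ring atom is sp² with one p-orbital electron; the carbocation has an empty p orbital. The ring is fully conjugated.
π-electron count: 4 × 2 = 8 from the double-bond units + 0 from the CH(+) atom = 8.
A 4n π count (8, n = 2) in a planar conjugated ring means antiaromatic.

Antiaromatic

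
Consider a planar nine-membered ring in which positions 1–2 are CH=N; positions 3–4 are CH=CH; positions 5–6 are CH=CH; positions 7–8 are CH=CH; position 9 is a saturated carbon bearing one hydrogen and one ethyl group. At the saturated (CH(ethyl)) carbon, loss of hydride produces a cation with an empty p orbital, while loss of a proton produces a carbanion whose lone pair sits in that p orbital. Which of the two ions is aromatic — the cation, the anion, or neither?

The anion

In either ion the ring is fully conjugated: every atom, including the new sp² carbon, supplies a p orbital.
Cation: 4 × 2 + 0 = 8 π electrons → 4(2), antiaromatic.
Anion: 4 × 2 + 2 = 10 π electrons → 4(2)+2, aromatic.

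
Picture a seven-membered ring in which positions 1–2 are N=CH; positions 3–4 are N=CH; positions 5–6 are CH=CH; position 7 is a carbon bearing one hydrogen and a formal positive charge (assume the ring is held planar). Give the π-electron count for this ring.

The p orbitals form a continuous loop: the double-bond atoms are sp², each contributing one p electron; each =N– nitrogen is pyridine-type (lone pair in the sp² plane, one electron in the p orbital); the carbocation has an empty p orbital. The ring is fully conjugated.
Adding the contributions, 3 × 2 = 6 from the double-bond units + 0 from the CH(+) atom = 6.

6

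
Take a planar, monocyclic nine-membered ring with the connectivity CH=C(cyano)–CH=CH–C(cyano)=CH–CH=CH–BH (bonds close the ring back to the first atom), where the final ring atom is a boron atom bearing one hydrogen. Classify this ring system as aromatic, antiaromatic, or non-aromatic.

Antiaromatic

All ring atoms are sp² and supply a p orbital to the ring (the double-bond atoms are sp², each contributing one p electron; the boron has an empty p orbital); the conjugation is uninterrupted.
Counting π electrons: 4 × 2 = 8 from the double-bond units + 0 from the BH atom = 8.
With 8 = 4·2 π electrons, Hückel's rule classifies the planar ring as antiaromatic.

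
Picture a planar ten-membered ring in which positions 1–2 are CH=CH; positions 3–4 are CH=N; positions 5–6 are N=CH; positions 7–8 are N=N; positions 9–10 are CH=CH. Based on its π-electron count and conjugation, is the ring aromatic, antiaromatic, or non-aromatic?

Aromatic

The p orbitals form a continuous loop: every atom in a ring double bond is sp² and brings one electron to the p orbital; each sp² =N– keeps its lone pair in-plane and puts one electron into the π system. The ring is fully conjugated.
π-electron count: 5 × 2 = 10 from the 5 double-bond units.
10 = 4(2) + 2, which satisfies Hückel's 4n+2 rule.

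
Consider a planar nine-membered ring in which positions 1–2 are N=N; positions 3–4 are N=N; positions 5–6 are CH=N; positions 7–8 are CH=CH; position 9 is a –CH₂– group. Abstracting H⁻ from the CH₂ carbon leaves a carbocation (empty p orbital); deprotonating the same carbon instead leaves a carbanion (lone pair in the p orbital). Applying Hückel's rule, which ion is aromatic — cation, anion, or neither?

In both ions every ring atom is sp² and contributes a p orbital, so both rings are fully conjugated.
Cation: 4 × 2 + 0 = 8 π electrons → 4(2), antiaromatic.
Anion: 4 × 2 + 2 = 10 π electrons → 4(2)+2, aromatic.

The anion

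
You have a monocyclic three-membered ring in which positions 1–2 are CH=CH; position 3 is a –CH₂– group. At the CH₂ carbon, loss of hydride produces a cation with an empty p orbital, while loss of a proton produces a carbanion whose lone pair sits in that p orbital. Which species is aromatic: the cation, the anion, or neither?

Both ions have a continuous loop of p orbitals — each ring atom is sp².
Cation: 1 × 2 + 0 = 2 π electrons → 4(0)+2, aromatic.
Anion: 1 × 2 + 2 = 4 π electrons → 4(1), antiaromatic.

The cation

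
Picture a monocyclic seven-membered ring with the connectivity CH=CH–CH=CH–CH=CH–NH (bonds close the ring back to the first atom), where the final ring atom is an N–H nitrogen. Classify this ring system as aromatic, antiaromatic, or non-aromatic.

Check conjugation: the double-bond atoms are sp², each contributing one p electron; the pyrrole-type nitrogen donates its lone pair from the p orbital — every position has a p orbital, so the cyclic π system is continuous.
Counting π electrons: 3 × 2 = 6 from the double-bond units + 2 from the NH atom = 8.
8 is a 4n count (n = 2), so the planar conjugated ring is antiaromatic.

Antiaromatic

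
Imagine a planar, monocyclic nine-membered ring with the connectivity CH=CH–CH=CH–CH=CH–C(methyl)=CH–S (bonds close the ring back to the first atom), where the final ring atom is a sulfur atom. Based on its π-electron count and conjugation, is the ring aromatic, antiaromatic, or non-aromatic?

Check conjugation: each doubly-bonded ring atom is sp² with one p-orbital electron; the sulfur donates one lone pair from its p orbital — every position has a p orbital, so the cyclic π system is continuous.
π-electron count: 4 × 2 = 8 from the double-bond units + 2 from the S atom = 10.
Since 10 = 4·2 + 2, the ring meets the 4n+2 criterion.

Aromatic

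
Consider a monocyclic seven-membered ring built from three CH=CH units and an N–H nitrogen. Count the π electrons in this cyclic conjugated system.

8

All ring atoms are sp² and supply a p orbital to the ring (each doubly-bonded ring atom is sp² with one p-orbital electron; the pyrrole-type nitrogen donates its lone pair from the p orbital); the conjugation is uninterrupted.
π-electron count: 3 × 2 = 6 from the double-bond units + 2 from the NH atom = 8.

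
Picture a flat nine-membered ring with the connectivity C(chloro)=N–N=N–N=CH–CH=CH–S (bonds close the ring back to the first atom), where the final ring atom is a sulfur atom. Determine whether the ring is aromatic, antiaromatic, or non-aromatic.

Aromatic

The p orbitals form a continuous loop: every atom in a ring double bond is sp² and brings one electron to the p orbital; the doubly-bonded nitrogens are pyridine-type — their lone pairs lie in the ring plane, leaving one electron in the p orbital; the sulfur donates one lone pair from its p orbital. The ring is fully conjugated.
Counting π electrons: 4 × 2 = 8 from the double-bond units + 2 from the S atom = 10.
Since 10 = 4·2 + 2, the ring meets the 4n+2 criterion.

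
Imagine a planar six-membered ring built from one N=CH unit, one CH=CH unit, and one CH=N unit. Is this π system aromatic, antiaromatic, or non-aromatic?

Check conjugation: the double-bond atoms are sp², each contributing one p electron; each =N– nitrogen is pyridine-type (lone pair in the sp² plane, one electron in the p orbital) — every position has a p orbital, so the cyclic π system is continuous.
Counting π electrons: 3 × 2 = 6 from the 3 double-bond units.
Since 6 = 4·1 + 2, the ring meets the 4n+2 criterion.

Aromatic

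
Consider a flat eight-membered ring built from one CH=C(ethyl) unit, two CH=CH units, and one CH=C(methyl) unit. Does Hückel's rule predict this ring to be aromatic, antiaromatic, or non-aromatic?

Antiaromatic

Check conjugation: the double-bond atoms are sp², each contributing one p electron — every position has a p orbital, so the cyclic π system is continuous.
π-electron count: 4 × 2 = 8 from the 4 double-bond units.
8 = 4(2); a planar, fully conjugated 4n system is antiaromatic.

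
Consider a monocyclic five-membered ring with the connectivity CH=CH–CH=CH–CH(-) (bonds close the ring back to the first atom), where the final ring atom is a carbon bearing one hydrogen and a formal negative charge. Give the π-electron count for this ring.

Every ring atom contributes a p orbital perpendicular to the ring (the double-bond atoms are sp², each contributing one p electron; the carbanion's lone pair occupies the p orbital), so the π system is cyclic and fully conjugated.
π-electron count: 2 × 2 = 4 from the double-bond units + 2 from the CH(-) atom = 6.
(The species described is the cyclopentadienyl anion.)

6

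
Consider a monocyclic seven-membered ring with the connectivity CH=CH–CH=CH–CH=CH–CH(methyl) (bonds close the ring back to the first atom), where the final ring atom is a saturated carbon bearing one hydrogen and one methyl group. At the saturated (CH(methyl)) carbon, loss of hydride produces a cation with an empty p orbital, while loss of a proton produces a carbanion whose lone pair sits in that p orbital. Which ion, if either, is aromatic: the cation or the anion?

The cation

In both ions every ring atom is sp² and contributes a p orbital, so both rings are fully conjugated.
Cation: 3 × 2 + 0 = 6 π electrons → 4(1)+2, aromatic.
Anion: 3 × 2 + 2 = 8 π electrons → 4(2), antiaromatic.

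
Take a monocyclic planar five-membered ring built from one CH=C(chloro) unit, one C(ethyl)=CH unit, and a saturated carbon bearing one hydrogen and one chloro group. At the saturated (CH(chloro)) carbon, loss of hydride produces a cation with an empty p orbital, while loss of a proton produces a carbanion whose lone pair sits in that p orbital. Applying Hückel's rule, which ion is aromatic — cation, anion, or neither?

The anion

In both ions every ring atom is sp² and contributes a p orbital, so both rings are fully conjugated.
Cation: 2 × 2 + 0 = 4 π electrons → 4(1), antiaromatic.
Anion: 2 × 2 + 2 = 6 π electrons → 4(1)+2, aromatic.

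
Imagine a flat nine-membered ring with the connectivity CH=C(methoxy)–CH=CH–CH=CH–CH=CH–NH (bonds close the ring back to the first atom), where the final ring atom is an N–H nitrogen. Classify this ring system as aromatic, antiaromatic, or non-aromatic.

All ring atoms are sp² and supply a p orbital to the ring (the double-bond atoms are sp², each contributing one p electron; the pyrrole-type nitrogen donates its lone pair from the p orbital); the conjugation is uninterrupted.
Tallying contributions gives 4 × 2 = 8 from the double-bond units + 2 from the NH atom = 10.
That gives a 4n+2 count (10, n = 2).

Aromatic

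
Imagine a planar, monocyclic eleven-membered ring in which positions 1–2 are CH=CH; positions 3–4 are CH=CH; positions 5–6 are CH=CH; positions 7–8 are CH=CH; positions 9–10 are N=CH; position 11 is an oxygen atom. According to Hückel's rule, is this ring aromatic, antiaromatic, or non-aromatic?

Antiaromatic

Check conjugation: the double-bond atoms are sp², each contributing one p electron; each sp² =N– keeps its lone pair in-plane and puts one electron into the π system; the oxygen donates one lone pair from its p orbital — every position has a p orbital, so the cyclic π system is continuous.
π-electron count: 5 × 2 = 10 from the double-bond units + 2 from the O atom = 12.
With 12 = 4·3 π electrons, Hückel's rule classifies the planar ring as antiaromatic.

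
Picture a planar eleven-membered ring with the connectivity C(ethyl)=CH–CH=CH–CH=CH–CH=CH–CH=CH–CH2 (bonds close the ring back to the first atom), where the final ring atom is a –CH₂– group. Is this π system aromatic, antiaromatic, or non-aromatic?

Non-aromatic

At the CH2 position, the tetrahedral CH₂ carbon is sp³ and has no p orbital in the ring π system; the ring's p-orbital overlap is broken there.
Broken conjugation rules out both aromaticity and antiaromaticity.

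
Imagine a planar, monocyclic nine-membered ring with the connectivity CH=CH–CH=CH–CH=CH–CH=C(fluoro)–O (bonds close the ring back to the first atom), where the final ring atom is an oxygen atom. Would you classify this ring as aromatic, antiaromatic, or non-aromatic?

Aromatic

The p orbitals form a continuous loop: each doubly-bonded ring atom is sp² with one p-orbital electron; the oxygen donates one lone pair from its p orbital. The ring is fully conjugated.
π-electron count: 4 × 2 = 8 from the double-bond units + 2 from the O atom = 10.
With 10 π electrons (n = 2), the Hückel 4n+2 condition holds.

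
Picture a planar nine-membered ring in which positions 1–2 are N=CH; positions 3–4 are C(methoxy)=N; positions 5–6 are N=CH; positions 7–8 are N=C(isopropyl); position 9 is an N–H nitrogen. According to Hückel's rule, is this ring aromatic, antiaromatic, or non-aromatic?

Aromatic

The p orbitals form a continuous loop: the double-bond atoms are sp², each contributing one p electron; the doubly-bonded nitrogens are pyridine-type — their lone pairs lie in the ring plane, leaving one electron in the p orbital; the pyrrole-type nitrogen donates its lone pair from the p orbital. The ring is fully conjugated.
π-electron count: 4 × 2 = 8 from the double-bond units + 2 from the NH atom = 10.
10 = 4(2) + 2, which satisfies Hückel's 4n+2 rule.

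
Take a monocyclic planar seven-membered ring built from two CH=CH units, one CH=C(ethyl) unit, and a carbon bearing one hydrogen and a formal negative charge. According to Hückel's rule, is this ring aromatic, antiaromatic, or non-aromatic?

Every ring atom contributes a p orbital perpendicular to the ring (the double-bond atoms are sp², each contributing one p electron; the carbanion's lone pair occupies the p orbital), so the π system is cyclic and fully conjugated.
Tallying contributions gives 3 × 2 = 6 from the double-bond units + 2 from the CH(-) atom = 8.
A 4n π count (8, n = 2) in a planar conjugated ring means antiaromatic.

Antiaromatic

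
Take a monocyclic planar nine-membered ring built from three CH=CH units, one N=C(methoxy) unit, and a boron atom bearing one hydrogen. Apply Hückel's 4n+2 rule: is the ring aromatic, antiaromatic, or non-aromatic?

Check conjugation: each doubly-bonded ring atom is sp² with one p-orbital electron; each =N– nitrogen is pyridine-type (lone pair in the sp² plane, one electron in the p orbital); the boron has an empty p orbital — every position has a p orbital, so the cyclic π system is continuous.
Adding the contributions, 4 × 2 = 8 from the double-bond units + 0 from the BH atom = 8.
8 is a 4n count (n = 2), so the planar conjugated ring is antiaromatic.

Antiaromatic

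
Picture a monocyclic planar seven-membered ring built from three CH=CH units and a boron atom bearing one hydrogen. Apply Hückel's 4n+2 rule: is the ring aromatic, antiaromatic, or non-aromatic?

Aromatic

All ring atoms are sp² and supply a p orbital to the ring (each doubly-bonded ring atom is sp² with one p-orbital electron; the boron has an empty p orbital); the conjugation is uninterrupted.
Adding the contributions, 3 × 2 = 6 from the double-bond units + 0 from the BH atom = 6.
With 6 π electrons (n = 1), the Hückel 4n+2 condition holds.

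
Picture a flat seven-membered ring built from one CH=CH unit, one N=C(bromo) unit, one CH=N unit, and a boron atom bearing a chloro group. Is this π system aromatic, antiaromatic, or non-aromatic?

Aromatic

All ring atoms are sp² and supply a p orbital to the ring (each doubly-bonded ring atom is sp² with one p-orbital electron; each sp² =N– keeps its lone pair in-plane and puts one electron into the π system; the boron has an empty p orbital); the conjugation is uninterrupted.
Adding the contributions, 3 × 2 = 6 from the double-bond units + 0 from the B(chloro) atom = 6.
That gives a 4n+2 count (6, n = 1).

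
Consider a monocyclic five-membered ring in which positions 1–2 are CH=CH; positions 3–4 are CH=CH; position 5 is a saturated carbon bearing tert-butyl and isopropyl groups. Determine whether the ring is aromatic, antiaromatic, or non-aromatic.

The C(tert-butyl)(isopropyl) carbon is saturated: that saturated carbon is sp³ and has no p orbital in the ring π system. Conjugation is not continuous around the ring.
Broken conjugation rules out both aromaticity and antiaromaticity.

Non-aromatic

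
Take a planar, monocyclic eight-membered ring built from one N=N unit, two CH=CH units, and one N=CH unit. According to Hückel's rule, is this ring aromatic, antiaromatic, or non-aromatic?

Antiaromatic

All ring atoms are sp² and supply a p orbital to the ring (every atom in a ring double bond is sp² and brings one electron to the p orbital; each =N– nitrogen is pyridine-type (lone pair in the sp² plane, one electron in the p orbital)); the conjugation is uninterrupted.
Adding the contributions, 4 × 2 = 8 from the 4 double-bond units.
With 8 = 4·2 π electrons, Hückel's rule classifies the planar ring as antiaromatic.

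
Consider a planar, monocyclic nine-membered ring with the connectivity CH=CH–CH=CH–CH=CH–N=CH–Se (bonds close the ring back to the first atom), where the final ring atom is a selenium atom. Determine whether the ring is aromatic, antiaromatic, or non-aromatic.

Check conjugation: each doubly-bonded ring atom is sp² with one p-orbital electron; each sp² =N– keeps its lone pair in-plane and puts one electron into the π system; the selenium donates one lone pair from its p orbital — every position has a p orbital, so the cyclic π system is continuous.
Adding the contributions, 4 × 2 = 8 from the double-bond units + 2 from the Se atom = 10.
With 10 π electrons (n = 2), the Hückel 4n+2 condition holds.

Aromatic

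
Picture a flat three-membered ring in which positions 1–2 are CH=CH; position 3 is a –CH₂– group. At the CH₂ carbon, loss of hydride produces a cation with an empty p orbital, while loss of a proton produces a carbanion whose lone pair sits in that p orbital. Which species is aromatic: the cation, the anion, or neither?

In both ions every ring atom is sp² and contributes a p orbital, so both rings are fully conjugated.
Cation: 1 × 2 + 0 = 2 π electrons → 4(0)+2, aromatic.
Anion: 1 × 2 + 2 = 4 π electrons → 4(1), antiaromatic.

The cation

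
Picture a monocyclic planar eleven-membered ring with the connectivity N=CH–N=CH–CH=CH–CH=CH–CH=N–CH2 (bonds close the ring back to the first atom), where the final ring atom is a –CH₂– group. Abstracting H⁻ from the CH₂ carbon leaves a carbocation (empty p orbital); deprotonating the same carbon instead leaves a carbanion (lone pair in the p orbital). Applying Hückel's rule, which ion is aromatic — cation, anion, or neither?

Once that carbon is sp², every ring atom has a p orbital and both ions are fully conjugated.
Cation: 5 × 2 + 0 = 10 π electrons → 4(2)+2, aromatic.
Anion: 5 × 2 + 2 = 12 π electrons → 4(3), antiaromatic.

The cation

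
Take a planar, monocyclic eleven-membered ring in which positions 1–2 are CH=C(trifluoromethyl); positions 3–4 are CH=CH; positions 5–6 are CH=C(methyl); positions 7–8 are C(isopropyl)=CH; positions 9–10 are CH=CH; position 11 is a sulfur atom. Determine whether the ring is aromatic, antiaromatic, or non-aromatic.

All ring atoms are sp² and supply a p orbital to the ring (every atom in a ring double bond is sp² and brings one electron to the p orbital; the sulfur donates one lone pair from its p orbital); the conjugation is uninterrupted.
Counting π electrons: 5 × 2 = 10 from the double-bond units + 2 from the S atom = 12.
With 12 = 4·3 π electrons, Hückel's rule classifies the planar ring as antiaromatic.

Antiaromatic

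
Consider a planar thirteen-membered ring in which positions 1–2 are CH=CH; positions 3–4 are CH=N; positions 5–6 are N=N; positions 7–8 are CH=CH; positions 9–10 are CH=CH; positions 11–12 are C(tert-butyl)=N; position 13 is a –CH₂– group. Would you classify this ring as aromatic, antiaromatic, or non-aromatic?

The CH2 position has four σ bonds — the tetrahedral CH₂ carbon is sp³ and has no p orbital in the ring π system — so the cyclic conjugation is interrupted.
Broken conjugation rules out both aromaticity and antiaromaticity.

Non-aromatic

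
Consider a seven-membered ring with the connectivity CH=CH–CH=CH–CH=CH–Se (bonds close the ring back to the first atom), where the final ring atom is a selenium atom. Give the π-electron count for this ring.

8

Check conjugation: the double-bond atoms are sp², each contributing one p electron; the selenium donates one lone pair from its p orbital — every position has a p orbital, so the cyclic π system is continuous.
Tallying contributions gives 3 × 2 = 6 from the double-bond units + 2 from the Se atom = 8.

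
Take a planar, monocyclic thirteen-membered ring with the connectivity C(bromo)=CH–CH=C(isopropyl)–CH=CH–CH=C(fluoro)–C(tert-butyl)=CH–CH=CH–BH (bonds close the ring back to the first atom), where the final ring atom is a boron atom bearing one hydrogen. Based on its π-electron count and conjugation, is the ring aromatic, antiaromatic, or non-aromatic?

Every ring atom contributes a p orbital perpendicular to the ring (the double-bond atoms are sp², each contributing one p electron; the boron has an empty p orbital), so the π system is cyclic and fully conjugated.
Counting π electrons: 6 × 2 = 12 from the double-bond units + 0 from the BH atom = 12.
With 12 = 4·3 π electrons, Hückel's rule classifies the planar ring as antiaromatic.

Antiaromatic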